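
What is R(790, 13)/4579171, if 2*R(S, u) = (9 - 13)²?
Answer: 8/4579171 ≈ 1.7470e-6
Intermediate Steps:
R(S, u) = 8 (R(S, u) = (9 - 13)²/2 = (½)*(-4)² = (½)*16 = 8)
R(790, 13)/4579171 = 8/4579171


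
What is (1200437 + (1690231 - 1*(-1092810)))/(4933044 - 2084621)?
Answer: 3983478/2848423 ≈ 1.3985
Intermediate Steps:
(1200437 + (1690231 - 1*(-1092810)))/(4933044 - 2084621) = (1200437 + (1690231 + 1092810))/2848423 = (1200437 + 2783041)*(1/2848423) = 3983478*(1/2848423) = 3983478/2848423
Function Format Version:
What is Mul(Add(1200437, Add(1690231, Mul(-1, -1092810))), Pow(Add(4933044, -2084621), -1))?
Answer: Rational(3983478, 2848423) ≈ 1.3985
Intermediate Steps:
Mul(Add(1200437, Add(1690231, Mul(-1, -1092810))), Pow(Add(4933044, -2084621), -1)) = Mul(Add(1200437, Add(1690231, 1092810)), Pow(2848423, -1)) = Mul(Add(1200437, 2783041), Rational(1, 2848423)) = Mul(3983478, Rational(1, 2848423)) = Rational(3983478, 2848423)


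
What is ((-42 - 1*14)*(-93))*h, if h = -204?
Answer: -1062432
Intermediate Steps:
((-42 - 1*14)*(-93))*h = ((-42 - 1*14)*(-93))*(-204) = ((-42 - 14)*(-93))*(-204) = -56*(-93)*(-204) = 5208*(-204) = -1062432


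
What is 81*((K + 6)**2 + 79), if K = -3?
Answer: 7128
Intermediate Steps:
81*((K + 6)**2 + 79) = 81*((-3 + 6)**2 + 79) = 81*(3**2 + 79) = 81*(9 + 79) = 81*88 = 7128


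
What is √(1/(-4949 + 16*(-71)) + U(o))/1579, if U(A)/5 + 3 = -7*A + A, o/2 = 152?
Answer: 2*I*√84560926615/9608215 ≈ 0.06053*I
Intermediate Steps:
o = 304 (o = 2*152 = 304)
U(A) = -15 - 30*A (U(A) = -15 + 5*(-7*A + A) = -15 + 5*(-6*A) = -15 - 30*A)
√(1/(-4949 + 16*(-71)) + U(o))/1579 = √(1/(-4949 + 16*(-71)) + (-15 - 30*304))/1579 = √(1/(-4949 - 1136) + (-15 - 9120))*(1/1579) = √(1/(-6085) - 9135)*(1/1579) = √(-1/6085 - 9135)*(1/1579) = √(-55586476/6085)*(1/1579) = (2*I*√84560926615/6085)*(1/1579) = 2*I*√84560926615/9608215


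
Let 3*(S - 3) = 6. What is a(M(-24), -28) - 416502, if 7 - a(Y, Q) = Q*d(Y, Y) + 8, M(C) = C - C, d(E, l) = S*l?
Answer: -416503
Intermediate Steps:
S = 5 (S = 3 + (⅓)*6 = 3 + 2 = 5)
d(E, l) = 5*l
M(C) = 0
a(Y, Q) = -1 - 5*Q*Y (a(Y, Q) = 7 - (Q*(5*Y) + 8) = 7 - (5*Q*Y + 8) = 7 - (8 + 5*Q*Y) = 7 + (-8 - 5*Q*Y) = -1 - 5*Q*Y)
a(M(-24), -28) - 416502 = (-1 - 5*(-28)*0) - 416502 = (-1 + 0) - 416502 = -1 - 416502 = -416503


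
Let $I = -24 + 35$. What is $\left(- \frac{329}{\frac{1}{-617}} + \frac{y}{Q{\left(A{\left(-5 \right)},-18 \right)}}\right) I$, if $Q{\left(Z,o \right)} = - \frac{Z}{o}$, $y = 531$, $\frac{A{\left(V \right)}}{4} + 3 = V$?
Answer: $\frac{35674199}{16} \approx 2.2296 \cdot 10^{6}$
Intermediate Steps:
$A{\left(V \right)} = -12 + 4 V$
$Q{\left(Z,o \right)} = - \frac{Z}{o}$
$I = 11$
$\left(- \frac{329}{\frac{1}{-617}} + \frac{y}{Q{\left(A{\left(-5 \right)},-18 \right)}}\right) I = \left(- \frac{329}{\frac{1}{-617}} + \frac{531}{\left(-1\right) \left(-12 + 4 \left(-5\right)\right) \frac{1}{-18}}\right) 11 = \left(- \frac{329}{- \frac{1}{617}} + \frac{531}{\left(-1\right) \left(-12 - 20\right) \left(- \frac{1}{18}\right)}\right) 11 = \left(\left(-329\right) \left(-617\right) + \frac{531}{\left(-1\right) \left(-32\right) \left(- \frac{1}{18}\right)}\right) 11 = \left(202993 + \frac{531}{- \frac{16}{9}}\right) 11 = \left(202993 + 531 \left(- \frac{9}{16}\right)\right) 11 = \left(202993 - \frac{4779}{16}\right) 11 = \frac{3243109}{16} \cdot 11 = \frac{35674199}{16}$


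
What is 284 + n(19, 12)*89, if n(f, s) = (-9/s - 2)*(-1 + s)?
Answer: -9633/4 ≈ -2408.3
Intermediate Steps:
n(f, s) = (-1 + s)*(-2 - 9/s) (n(f, s) = (-2 - 9/s)*(-1 + s) = (-1 + s)*(-2 - 9/s))
284 + n(19, 12)*89 = 284 + (-7 - 2*12 + 9/12)*89 = 284 + (-7 - 24 + 9*(1/12))*89 = 284 + (-7 - 24 + ¾)*89 = 284 - 121/4*89 = 284 - 10769/4 = -9633/4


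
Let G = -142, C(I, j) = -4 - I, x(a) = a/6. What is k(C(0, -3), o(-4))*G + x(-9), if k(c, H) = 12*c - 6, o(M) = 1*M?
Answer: 15333/2 ≈ 7666.5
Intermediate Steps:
x(a) = a/6 (x(a) = a*(⅙) = a/6)
o(M) = M
k(c, H) = -6 + 12*c
k(C(0, -3), o(-4))*G + x(-9) = (-6 + 12*(-4 - 1*0))*(-142) + (⅙)*(-9) = (-6 + 12*(-4 + 0))*(-142) - 3/2 = (-6 + 12*(-4))*(-142) - 3/2 = (-6 - 48)*(-142) - 3/2 = -54*(-142) - 3/2 = 7668 - 3/2 = 15333/2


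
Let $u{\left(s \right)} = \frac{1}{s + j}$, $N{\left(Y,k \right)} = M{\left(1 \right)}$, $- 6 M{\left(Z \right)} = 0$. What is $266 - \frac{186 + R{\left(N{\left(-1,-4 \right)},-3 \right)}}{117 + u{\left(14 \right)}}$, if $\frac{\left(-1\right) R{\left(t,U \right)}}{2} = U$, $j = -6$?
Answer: $\frac{247706}{937} \approx 264.36$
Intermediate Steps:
$M{\left(Z \right)} = 0$ ($M{\left(Z \right)} = \left(- \frac{1}{6}\right) 0 = 0$)
$N{\left(Y,k \right)} = 0$
$u{\left(s \right)} = \frac{1}{-6 + s}$ ($u{\left(s \right)} = \frac{1}{s - 6} = \frac{1}{-6 + s}$)
$R{\left(t,U \right)} = - 2 U$
$266 - \frac{186 + R{\left(N{\left(-1,-4 \right)},-3 \right)}}{117 + u{\left(14 \right)}} = 266 - \frac{186 - -6}{117 + \frac{1}{-6 + 14}} = 266 - \frac{186 + 6}{117 + \frac{1}{8}} = 266 - \frac{192}{117 + \frac{1}{8}} = 266 - \frac{192}{\frac{937}{8}} = 266 - 192 \cdot \frac{8}{937} = 266 - \frac{1536}{937} = \frac{247706}{937}$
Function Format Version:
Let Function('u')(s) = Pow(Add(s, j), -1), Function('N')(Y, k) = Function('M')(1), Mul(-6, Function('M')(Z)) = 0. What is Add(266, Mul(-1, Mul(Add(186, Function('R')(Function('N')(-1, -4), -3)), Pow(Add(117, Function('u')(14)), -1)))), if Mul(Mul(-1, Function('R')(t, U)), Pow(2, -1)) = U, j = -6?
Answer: Rational(247706, 937) ≈ 264.36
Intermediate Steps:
Function('M')(Z) = 0 (Function('M')(Z) = Mul(Rational(-1, 6), 0) = 0)
Function('N')(Y, k) = 0
Function('u')(s) = Pow(Add(-6, s), -1) (Function('u')(s) = Pow(Add(s, -6), -1) = Pow(Add(-6, s), -1))
Function('R')(t, U) = Mul(-2, U)
Add(266, Mul(-1, Mul(Add(186, Function('R')(Function('N')(-1, -4), -3)), Pow(Add(117, Function('u')(14)), -1)))) = Add(266, Mul(-1, Mul(Add(186, Mul(-2, -3)), Pow(Add(117, Pow(Add(-6, 14), -1)), -1)))) = Add(266, Mul(-1, Mul(Add(186, 6), Pow(Add(117, Pow(8, -1)), -1)))) = Add(266, Mul(-1, Mul(192, Pow(Add(117, Rational(1, 8)), -1)))) = Add(266, Mul(-1, Mul(192, Pow(Rational(937, 8), -1)))) = Add(266, Mul(-1, Mul(192, Rational(8, 937)))) = Add(266, Mul(-1, Rational(1536, 937))) = Add(266, Rational(-1536, 937)) = Rational(247706, 937)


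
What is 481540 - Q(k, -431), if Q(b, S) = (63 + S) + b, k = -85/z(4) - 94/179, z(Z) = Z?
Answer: 345061719/716 ≈ 4.8193e+5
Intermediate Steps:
k = -15591/716 (k = -85/4 - 94/179 = -15591/716 ≈ -21.775)
Q(b, S) = 63 + S + b
481540 - Q(k, -431) = 481540 - (63 - 431 - 15591/716) = 481540 - 1*(-279079/716) = 481540 + 279079/716 = 345061719/716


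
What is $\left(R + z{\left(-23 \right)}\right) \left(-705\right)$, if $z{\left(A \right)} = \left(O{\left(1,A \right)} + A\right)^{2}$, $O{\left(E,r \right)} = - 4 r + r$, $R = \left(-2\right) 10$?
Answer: $-1477680$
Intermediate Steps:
$R = -20$
$O{\left(E,r \right)} = - 3 r$
$z{\left(A \right)} = 4 A^{2}$ ($z{\left(A \right)} = \left(- 3 A + A\right)^{2} = \left(- 2 A\right)^{2} = 4 A^{2}$)
$\left(R + z{\left(-23 \right)}\right) \left(-705\right) = \left(-20 + 4 \left(-23\right)^{2}\right) \left(-705\right) = \left(-20 + 4 \cdot 529\right) \left(-705\right) = \left(-20 + 2116\right) \left(-705\right) = 2096 \left(-705\right) = -1477680$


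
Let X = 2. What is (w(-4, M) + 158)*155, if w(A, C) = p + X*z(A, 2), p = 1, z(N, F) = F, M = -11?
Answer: 25265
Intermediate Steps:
w(A, C) = 5 (w(A, C) = 1 + 2*2 = 1 + 4 = 5)
(w(-4, M) + 158)*155 = (5 + 158)*155 = 163*155 = 25265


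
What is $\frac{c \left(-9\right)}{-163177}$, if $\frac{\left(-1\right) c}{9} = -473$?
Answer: $\frac{38313}{163177} \approx 0.23479$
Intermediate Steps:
$c = 4257$ ($c = \left(-9\right) \left(-473\right) = 4257$)
$\frac{c \left(-9\right)}{-163177} = \frac{4257 \left(-9\right)}{-163177} = \left(-38313\right) \left(- \frac{1}{163177}\right) = \frac{38313}{163177}$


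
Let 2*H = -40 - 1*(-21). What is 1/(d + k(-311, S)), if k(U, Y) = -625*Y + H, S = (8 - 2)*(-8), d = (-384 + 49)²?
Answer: 2/284431 ≈ 7.0316e-6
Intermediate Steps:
d = 112225 (d = (-335)² = 112225)
S = -48 (S = 6*(-8) = -48)
H = -19/2 (H = (-40 - 1*(-21))/2 = (-40 + 21)/2 = (½)*(-19) = -19/2 ≈ -9.5000)
k(U, Y) = -19/2 - 625*Y (k(U, Y) = -625*Y - 19/2 = -19/2 - 625*Y)
1/(d + k(-311, S)) = 1/(112225 + (-19/2 - 625*(-48))) = 1/(112225 + (-19/2 + 30000)) = 1/(112225 + 59981/2) = 1/(284431/2) = 2/284431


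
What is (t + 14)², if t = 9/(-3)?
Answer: 121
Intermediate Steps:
t = -3 (t = 9*(-⅓) = -3)
(t + 14)² = (-3 + 14)² = 11² = 121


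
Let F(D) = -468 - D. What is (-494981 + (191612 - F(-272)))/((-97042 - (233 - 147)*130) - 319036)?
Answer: 23321/32866 ≈ 0.70958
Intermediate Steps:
(-494981 + (191612 - F(-272)))/((-97042 - (233 - 147)*130) - 319036) = (-494981 + (191612 - (-468 - 1*(-272))))/((-97042 - (233 - 147)*130) - 319036) = (-494981 + (191612 - (-468 + 272)))/((-97042 - 86*130) - 319036) = (-494981 + (191612 - 1*(-196)))/((-97042 - 1*11180) - 319036) = (-494981 + (191612 + 196))/((-97042 - 11180) - 319036) = (-494981 + 191808)/(-108222 - 319036) = -303173/(-427258) = -303173*(-1/427258) = 23321/32866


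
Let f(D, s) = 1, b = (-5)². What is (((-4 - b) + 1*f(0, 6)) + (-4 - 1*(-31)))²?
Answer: 1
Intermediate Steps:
b = 25
(((-4 - b) + 1*f(0, 6)) + (-4 - 1*(-31)))² = (((-4 - 1*25) + 1*1) + (-4 - 1*(-31)))² = (((-4 - 25) + 1) + (-4 + 31))² = ((-29 + 1) + 27)² = (-28 + 27)² = (-1)² = 1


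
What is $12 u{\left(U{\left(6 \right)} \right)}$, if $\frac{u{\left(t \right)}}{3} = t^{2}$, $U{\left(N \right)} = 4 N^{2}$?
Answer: $746496$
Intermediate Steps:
$u{\left(t \right)} = 3 t^{2}$
$12 u{\left(U{\left(6 \right)} \right)} = 12 \cdot 3 \left(4 \cdot 6^{2}\right)^{2} = 12 \cdot 3 \left(4 \cdot 36\right)^{2} = 12 \cdot 3 \cdot 144^{2} = 12 \cdot 3 \cdot 20736 = 12 \cdot 62208 = 746496$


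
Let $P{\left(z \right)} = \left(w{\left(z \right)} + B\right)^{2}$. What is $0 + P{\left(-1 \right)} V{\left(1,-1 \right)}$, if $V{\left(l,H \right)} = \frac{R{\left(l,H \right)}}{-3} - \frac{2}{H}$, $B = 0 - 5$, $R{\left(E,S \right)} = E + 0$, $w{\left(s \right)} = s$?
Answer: $60$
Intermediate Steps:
$R{\left(E,S \right)} = E$
$B = -5$ ($B = 0 - 5 = -5$)
$V{\left(l,H \right)} = - \frac{2}{H} - \frac{l}{3}$ ($V{\left(l,H \right)} = \frac{l}{-3} - \frac{2}{H} = l \left(- \frac{1}{3}\right) - \frac{2}{H} = - \frac{l}{3} - \frac{2}{H} = - \frac{2}{H} - \frac{l}{3}$)
$P{\left(z \right)} = \left(-5 + z\right)^{2}$ ($P{\left(z \right)} = \left(z - 5\right)^{2} = \left(-5 + z\right)^{2}$)
$0 + P{\left(-1 \right)} V{\left(1,-1 \right)} = 0 + \left(-5 - 1\right)^{2} \left(- \frac{2}{-1} - \frac{1}{3}\right) = 0 + \left(-6\right)^{2} \left(\left(-2\right) \left(-1\right) - \frac{1}{3}\right) = 0 + 36 \left(2 - \frac{1}{3}\right) = 0 + 36 \cdot \frac{5}{3} = 0 + 60 = 60$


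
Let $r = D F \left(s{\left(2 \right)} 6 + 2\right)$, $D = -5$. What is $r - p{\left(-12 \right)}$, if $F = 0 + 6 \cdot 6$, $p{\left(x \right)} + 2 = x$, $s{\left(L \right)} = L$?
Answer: $-2506$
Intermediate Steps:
$p{\left(x \right)} = -2 + x$
$F = 36$ ($F = 0 + 36 = 36$)
$r = -2520$ ($r = \left(-5\right) 36 \left(2 \cdot 6 + 2\right) = - 180 \left(12 + 2\right) = \left(-180\right) 14 = -2520$)
$r - p{\left(-12 \right)} = -2520 - \left(-2 - 12\right) = -2520 - -14 = -2520 + 14 = -2506$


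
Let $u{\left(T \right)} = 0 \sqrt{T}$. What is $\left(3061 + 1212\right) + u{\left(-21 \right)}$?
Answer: $4273$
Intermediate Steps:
$u{\left(T \right)} = 0$
$\left(3061 + 1212\right) + u{\left(-21 \right)} = \left(3061 + 1212\right) + 0 = 4273 + 0 = 4273$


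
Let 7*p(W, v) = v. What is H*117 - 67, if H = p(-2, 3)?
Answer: -118/7 ≈ -16.857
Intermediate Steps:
p(W, v) = v/7
H = 3/7 (H = (⅐)*3 = 3/7 ≈ 0.42857)
H*117 - 67 = (3/7)*117 - 67 = 351/7 - 67 = -118/7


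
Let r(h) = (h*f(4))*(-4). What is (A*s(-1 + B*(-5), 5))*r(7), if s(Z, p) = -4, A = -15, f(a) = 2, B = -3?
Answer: -3360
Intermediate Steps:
r(h) = -8*h (r(h) = (h*2)*(-4) = (2*h)*(-4) = -8*h)
(A*s(-1 + B*(-5), 5))*r(7) = (-15*(-4))*(-8*7) = 60*(-56) = -3360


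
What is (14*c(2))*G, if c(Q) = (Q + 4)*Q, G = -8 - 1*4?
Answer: -2016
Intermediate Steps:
G = -12 (G = -8 - 4 = -12)
c(Q) = Q*(4 + Q) (c(Q) = (4 + Q)*Q = Q*(4 + Q))
(14*c(2))*G = (14*(2*(4 + 2)))*(-12) = (14*(2*6))*(-12) = (14*12)*(-12) = 168*(-12) = -2016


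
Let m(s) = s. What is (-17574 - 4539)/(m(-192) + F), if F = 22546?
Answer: -22113/22354 ≈ -0.98922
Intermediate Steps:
(-17574 - 4539)/(m(-192) + F) = (-17574 - 4539)/(-192 + 22546) = -22113/22354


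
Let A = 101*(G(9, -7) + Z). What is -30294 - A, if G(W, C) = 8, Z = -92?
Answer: -21810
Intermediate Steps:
A = -8484 (A = 101*(8 - 92) = 101*(-84) = -8484)
-30294 - A = -30294 - 1*(-8484) = -30294 + 8484 = -21810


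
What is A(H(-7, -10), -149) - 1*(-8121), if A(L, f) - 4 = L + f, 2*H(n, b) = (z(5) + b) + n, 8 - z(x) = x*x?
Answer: 7959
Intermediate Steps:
z(x) = 8 - x² (z(x) = 8 - x*x = 8 - x²)
H(n, b) = -17/2 + b/2 + n/2 (H(n, b) = (((8 - 1*5²) + b) + n)/2 = (((8 - 1*25) + b) + n)/2 = (((8 - 25) + b) + n)/2 = ((-17 + b) + n)/2 = (-17 + b + n)/2 = -17/2 + b/2 + n/2)
A(L, f) = 4 + L + f (A(L, f) = 4 + (L + f) = 4 + L + f)
A(H(-7, -10), -149) - 1*(-8121) = (4 + (-17/2 + (½)*(-10) + (½)*(-7)) - 149) - 1*(-8121) = (4 + (-17/2 - 5 - 7/2) - 149) + 8121 = (4 - 17 - 149) + 8121 = -162 + 8121 = 7959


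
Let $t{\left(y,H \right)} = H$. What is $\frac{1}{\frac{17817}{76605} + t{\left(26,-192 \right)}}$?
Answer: $- \frac{25535}{4896781} \approx -0.0052146$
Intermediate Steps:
$\frac{1}{\frac{17817}{76605} + t{\left(26,-192 \right)}} = \frac{1}{\frac{17817}{76605} - 192} = \frac{1}{17817 \cdot \frac{1}{76605} - 192} = \frac{1}{\frac{5939}{25535} - 192} = \frac{1}{- \frac{4896781}{25535}} = - \frac{25535}{4896781}$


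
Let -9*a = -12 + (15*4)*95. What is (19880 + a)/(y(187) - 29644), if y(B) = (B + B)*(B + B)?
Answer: 802/4593 ≈ 0.17461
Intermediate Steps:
y(B) = 4*B² (y(B) = (2*B)*(2*B) = 4*B²)
a = -632 (a = -(-12 + (15*4)*95)/9 = -(-12 + 60*95)/9 = -(-12 + 5700)/9 = -⅑*5688 = -632)
(19880 + a)/(y(187) - 29644) = (19880 - 632)/(4*187² - 29644) = 19248/(4*34969 - 29644) = 19248/(139876 - 29644) = 19248/110232 = 19248*(1/110232) = 802/4593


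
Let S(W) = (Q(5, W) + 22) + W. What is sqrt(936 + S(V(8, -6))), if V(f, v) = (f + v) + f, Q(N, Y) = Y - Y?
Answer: 22*sqrt(2) ≈ 31.113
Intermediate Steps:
Q(N, Y) = 0
V(f, v) = v + 2*f
S(W) = 22 + W (S(W) = (0 + 22) + W = 22 + W)
sqrt(936 + S(V(8, -6))) = sqrt(936 + (22 + (-6 + 2*8))) = sqrt(936 + (22 + (-6 + 16))) = sqrt(936 + (22 + 10)) = sqrt(936 + 32) = sqrt(968) = 22*sqrt(2)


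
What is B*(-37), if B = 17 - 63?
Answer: 1702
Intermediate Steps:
B = -46
B*(-37) = -46*(-37) = 1702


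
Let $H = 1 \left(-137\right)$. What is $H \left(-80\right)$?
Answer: $10960$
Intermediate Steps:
$H = -137$
$H \left(-80\right) = \left(-137\right) \left(-80\right) = 10960$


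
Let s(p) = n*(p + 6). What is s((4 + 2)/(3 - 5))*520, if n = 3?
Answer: 4680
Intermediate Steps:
s(p) = 18 + 3*p (s(p) = 3*(p + 6) = 3*(6 + p) = 18 + 3*p)
s((4 + 2)/(3 - 5))*520 = (18 + 3*((4 + 2)/(3 - 5)))*520 = (18 + 3*(6/(-2)))*520 = (18 + 3*(6*(-½)))*520 = (18 + 3*(-3))*520 = (18 - 9)*520 = 9*520 = 4680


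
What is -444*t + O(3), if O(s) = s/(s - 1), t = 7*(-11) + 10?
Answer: 59499/2 ≈ 29750.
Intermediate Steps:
t = -67 (t = -77 + 10 = -67)
O(s) = s/(-1 + s)
-444*t + O(3) = -444*(-67) + 3/(-1 + 3) = 29748 + 3/2 = 59499/2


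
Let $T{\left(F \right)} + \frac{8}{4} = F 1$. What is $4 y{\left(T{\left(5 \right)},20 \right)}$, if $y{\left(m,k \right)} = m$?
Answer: $12$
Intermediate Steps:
$T{\left(F \right)} = -2 + F$ ($T{\left(F \right)} = -2 + F 1 = -2 + F$)
$4 y{\left(T{\left(5 \right)},20 \right)} = 4 \left(-2 + 5\right) = 4 \cdot 3 = 12$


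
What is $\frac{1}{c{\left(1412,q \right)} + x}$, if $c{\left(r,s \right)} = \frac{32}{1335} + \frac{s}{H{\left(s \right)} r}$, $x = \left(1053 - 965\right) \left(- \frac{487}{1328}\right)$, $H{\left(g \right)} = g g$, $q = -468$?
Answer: $- \frac{24407238960}{787063061423} \approx -0.031011$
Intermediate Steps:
$H{\left(g \right)} = g^{2}$
$x = - \frac{5357}{166}$ ($x = 88 \left(\left(-487\right) \frac{1}{1328}\right) = 88 \left(- \frac{487}{1328}\right) = - \frac{5357}{166} \approx -32.271$)
$c{\left(r,s \right)} = \frac{32}{1335} + \frac{1}{r s}$ ($c{\left(r,s \right)} = \frac{32}{1335} + \frac{s}{s^{2} r} = 32 \cdot \frac{1}{1335} + \frac{s}{r s^{2}} = \frac{32}{1335} + s \frac{1}{r s^{2}} = \frac{32}{1335} + \frac{1}{r s}$)
$\frac{1}{c{\left(1412,q \right)} + x} = \frac{1}{\left(\frac{32}{1335} + \frac{1}{1412 \left(-468\right)}\right) - \frac{5357}{166}} = \frac{1}{\left(\frac{32}{1335} + \frac{1}{1412} \left(- \frac{1}{468}\right)\right) - \frac{5357}{166}} = \frac{1}{\left(\frac{32}{1335} - \frac{1}{660816}\right) - \frac{5357}{166}} = \frac{1}{\frac{7048259}{294063120} - \frac{5357}{166}} = \frac{1}{- \frac{787063061423}{24407238960}} = - \frac{24407238960}{787063061423}$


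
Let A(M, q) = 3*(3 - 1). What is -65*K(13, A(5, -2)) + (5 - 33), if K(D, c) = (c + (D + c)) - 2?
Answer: -1523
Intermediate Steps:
A(M, q) = 6 (A(M, q) = 3*2 = 6)
K(D, c) = -2 + D + 2*c (K(D, c) = (D + 2*c) - 2 = -2 + D + 2*c)
-65*K(13, A(5, -2)) + (5 - 33) = -65*(-2 + 13 + 2*6) + (5 - 33) = -65*(-2 + 13 + 12) - 28 = -65*23 - 28 = -1495 - 28 = -1523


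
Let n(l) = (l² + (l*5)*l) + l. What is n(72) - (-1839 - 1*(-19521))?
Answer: 13494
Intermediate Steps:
n(l) = l + 6*l² (n(l) = (l² + (5*l)*l) + l = (l² + 5*l²) + l = 6*l² + l = l + 6*l²)
n(72) - (-1839 - 1*(-19521)) = 72*(1 + 6*72) - (-1839 - 1*(-19521)) = 72*(1 + 432) - (-1839 + 19521) = 72*433 - 1*17682 = 31176 - 17682 = 13494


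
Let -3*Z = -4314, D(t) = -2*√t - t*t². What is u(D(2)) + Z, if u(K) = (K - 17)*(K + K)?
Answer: 1854 + 132*√2 ≈ 2040.7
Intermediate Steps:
D(t) = -t³ - 2*√t (D(t) = -2*√t - t³ = -t³ - 2*√t)
u(K) = 2*K*(-17 + K) (u(K) = (-17 + K)*(2*K) = 2*K*(-17 + K))
Z = 1438 (Z = -⅓*(-4314) = 1438)
u(D(2)) + Z = 2*(-1*2³ - 2*√2)*(-17 + (-1*2³ - 2*√2)) + 1438 = 2*(-1*8 - 2*√2)*(-17 + (-1*8 - 2*√2)) + 1438 = 2*(-8 - 2*√2)*(-17 + (-8 - 2*√2)) + 1438 = 2*(-8 - 2*√2)*(-25 - 2*√2) + 1438 = 2*(-25 - 2*√2)*(-8 - 2*√2) + 1438 = 1438 + 2*(-25 - 2*√2)*(-8 - 2*√2)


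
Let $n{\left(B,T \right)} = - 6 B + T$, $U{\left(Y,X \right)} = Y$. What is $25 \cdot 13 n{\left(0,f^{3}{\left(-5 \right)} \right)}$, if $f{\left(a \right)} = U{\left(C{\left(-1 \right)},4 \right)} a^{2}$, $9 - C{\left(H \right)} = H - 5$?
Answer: $17138671875$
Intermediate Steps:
$C{\left(H \right)} = 14 - H$ ($C{\left(H \right)} = 9 - \left(H - 5\right) = 9 - \left(-5 + H\right) = 14 - H$)
$f{\left(a \right)} = 15 a^{2}$ ($f{\left(a \right)} = \left(14 - -1\right) a^{2} = \left(14 + 1\right) a^{2} = 15 a^{2}$)
$n{\left(B,T \right)} = T - 6 B$
$25 \cdot 13 n{\left(0,f^{3}{\left(-5 \right)} \right)} = 25 \cdot 13 \left(\left(15 \left(-5\right)^{2}\right)^{3} - 0\right) = 325 \left(\left(15 \cdot 25\right)^{3} + 0\right) = 325 \left(375^{3} + 0\right) = 325 \left(52734375 + 0\right) = 325 \cdot 52734375 = 17138671875$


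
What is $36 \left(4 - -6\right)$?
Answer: $360$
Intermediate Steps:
$36 \left(4 - -6\right) = 36 \left(4 + \left(-15 + 21\right)\right) = 36 \left(4 + 6\right) = 36 \cdot 10 = 360$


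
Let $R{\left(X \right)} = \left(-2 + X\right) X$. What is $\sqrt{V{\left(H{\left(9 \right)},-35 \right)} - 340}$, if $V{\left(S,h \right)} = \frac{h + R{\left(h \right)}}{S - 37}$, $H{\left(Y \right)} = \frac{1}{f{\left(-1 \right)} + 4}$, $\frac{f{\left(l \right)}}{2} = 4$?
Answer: $\frac{2 i \sqrt{18355705}}{443} \approx 19.342 i$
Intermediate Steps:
$f{\left(l \right)} = 8$ ($f{\left(l \right)} = 2 \cdot 4 = 8$)
$H{\left(Y \right)} = \frac{1}{12}$ ($H{\left(Y \right)} = \frac{1}{8 + 4} = \frac{1}{12}$)
$R{\left(X \right)} = X \left(-2 + X\right)$
$V{\left(S,h \right)} = \frac{h + h \left(-2 + h\right)}{-37 + S}$ ($V{\left(S,h \right)} = \frac{h + h \left(-2 + h\right)}{S - 37} = \frac{h + h \left(-2 + h\right)}{-37 + S}$)
$\sqrt{V{\left(H{\left(9 \right)},-35 \right)} - 340} = \sqrt{- \frac{35 \left(-1 - 35\right)}{-37 + \frac{1}{12}} - 340} = \sqrt{\left(-35\right) \frac{1}{- \frac{443}{12}} \left(-36\right) - 340} = \sqrt{\left(-35\right) \left(- \frac{12}{443}\right) \left(-36\right) - 340} = \sqrt{- \frac{15120}{443} - 340} = \sqrt{- \frac{165740}{443}} = \frac{2 i \sqrt{18355705}}{443}$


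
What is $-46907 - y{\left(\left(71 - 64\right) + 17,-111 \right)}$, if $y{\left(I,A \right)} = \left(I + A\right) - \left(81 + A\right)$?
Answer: $-46850$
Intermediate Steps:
$y{\left(I,A \right)} = -81 + I$ ($y{\left(I,A \right)} = \left(A + I\right) - \left(81 + A\right) = -81 + I$)
$-46907 - y{\left(\left(71 - 64\right) + 17,-111 \right)} = -46907 - \left(-81 + \left(\left(71 - 64\right) + 17\right)\right) = -46907 - \left(-81 + \left(7 + 17\right)\right) = -46907 - \left(-81 + 24\right) = -46907 - -57 = -46907 + 57 = -46850$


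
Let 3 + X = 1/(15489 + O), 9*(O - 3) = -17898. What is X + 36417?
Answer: 1475131143/40510 ≈ 36414.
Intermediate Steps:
O = -5957/3 (O = 3 + (⅑)*(-17898) = 3 - 5966/3 = -5957/3 ≈ -1985.7)
X = -121527/40510 (X = -3 + 1/(15489 - 5957/3) = -3 + 1/(40510/3) = -3 + 3/40510 = -121527/40510 ≈ -2.9999)
X + 36417 = -121527/40510 + 36417 = 1475131143/40510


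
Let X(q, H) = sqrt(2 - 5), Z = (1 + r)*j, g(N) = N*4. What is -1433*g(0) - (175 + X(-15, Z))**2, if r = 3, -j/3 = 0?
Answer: -(175 + I*sqrt(3))**2 ≈ -30622.0 - 606.22*I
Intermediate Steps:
j = 0 (j = -3*0 = 0)
g(N) = 4*N
Z = 0 (Z = (1 + 3)*0 = 4*0 = 0)
X(q, H) = I*sqrt(3) (X(q, H) = sqrt(-3) = I*sqrt(3))
-1433*g(0) - (175 + X(-15, Z))**2 = -5732*0 - (175 + I*sqrt(3))**2 = -1433*0 - (175 + I*sqrt(3))**2 = 0 - (175 + I*sqrt(3))**2 = -(175 + I*sqrt(3))**2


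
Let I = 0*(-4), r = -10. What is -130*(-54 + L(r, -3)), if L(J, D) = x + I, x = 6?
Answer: 6240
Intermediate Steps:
I = 0
L(J, D) = 6 (L(J, D) = 6 + 0 = 6)
-130*(-54 + L(r, -3)) = -130*(-54 + 6) = -130*(-48) = 6240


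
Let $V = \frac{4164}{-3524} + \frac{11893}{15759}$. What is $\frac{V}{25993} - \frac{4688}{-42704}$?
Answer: $\frac{6218915941361}{56657919514779} \approx 0.10976$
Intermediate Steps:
$V = - \frac{5927386}{13883679}$ ($V = 4164 \left(- \frac{1}{3524}\right) + 11893 \cdot \frac{1}{15759} = - \frac{1041}{881} + \frac{11893}{15759} = - \frac{5927386}{13883679} \approx -0.42693$)
$\frac{V}{25993} - \frac{4688}{-42704} = - \frac{5927386}{13883679 \cdot 25993} - \frac{4688}{-42704} = \left(- \frac{5927386}{13883679}\right) \frac{1}{25993} - - \frac{293}{2669} = - \frac{5927386}{360878468247} + \frac{293}{2669} = \frac{6218915941361}{56657919514779}$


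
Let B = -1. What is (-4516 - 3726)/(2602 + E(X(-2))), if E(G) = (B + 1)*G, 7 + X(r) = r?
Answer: -4121/1301 ≈ -3.1676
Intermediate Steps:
X(r) = -7 + r
E(G) = 0 (E(G) = (-1 + 1)*G = 0*G = 0)
(-4516 - 3726)/(2602 + E(X(-2))) = (-4516 - 3726)/(2602 + 0) = -8242/2602 = -8242*1/2602 = -4121/1301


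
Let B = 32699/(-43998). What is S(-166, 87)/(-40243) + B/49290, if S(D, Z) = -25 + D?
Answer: 412898425363/87273441525060 ≈ 0.0047311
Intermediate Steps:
B = -32699/43998 (B = 32699*(-1/43998) = -32699/43998 ≈ -0.74319)
S(-166, 87)/(-40243) + B/49290 = (-25 - 166)/(-40243) - 32699/43998/49290 = -191*(-1/40243) - 32699/43998*1/49290 = 191/40243 - 32699/2168661420 = 412898425363/87273441525060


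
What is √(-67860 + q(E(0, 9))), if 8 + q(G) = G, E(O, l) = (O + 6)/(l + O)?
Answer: I*√610806/3 ≈ 260.51*I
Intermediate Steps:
E(O, l) = (6 + O)/(O + l)
q(G) = -8 + G
√(-67860 + q(E(0, 9))) = √(-67860 + (-8 + (6 + 0)/(0 + 9))) = √(-67860 + (-8 + 6/9)) = √(-67860 + (-8 + (⅑)*6)) = √(-67860 + (-8 + ⅔)) = √(-67860 - 22/3) = √(-203602/3) = I*√610806/3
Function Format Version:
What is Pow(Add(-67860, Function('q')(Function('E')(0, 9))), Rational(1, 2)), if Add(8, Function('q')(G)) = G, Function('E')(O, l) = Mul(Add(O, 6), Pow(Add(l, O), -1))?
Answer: Mul(Rational(1, 3), I, Pow(610806, Rational(1, 2))) ≈ Mul(260.51, I)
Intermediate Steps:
Function('E')(O, l) = Mul(Pow(Add(O, l), -1), Add(6, O)) (Function('E')(O, l) = Mul(Add(6, O), Pow(Add(O, l), -1)) = Mul(Pow(Add(O, l), -1), Add(6, O)))
Function('q')(G) = Add(-8, G)
Pow(Add(-67860, Function('q')(Function('E')(0, 9))), Rational(1, 2)) = Pow(Add(-67860, Add(-8, Mul(Pow(Add(0, 9), -1), Add(6, 0)))), Rational(1, 2)) = Pow(Add(-67860, Add(-8, Mul(Pow(9, -1), 6))), Rational(1, 2)) = Pow(Add(-67860, Add(-8, Mul(Rational(1, 9), 6))), Rational(1, 2)) = Pow(Add(-67860, Add(-8, Rational(2, 3))), Rational(1, 2)) = Pow(Add(-67860, Rational(-22, 3)), Rational(1, 2)) = Pow(Rational(-203602, 3), Rational(1, 2)) = Mul(Rational(1, 3), I, Pow(610806, Rational(1, 2)))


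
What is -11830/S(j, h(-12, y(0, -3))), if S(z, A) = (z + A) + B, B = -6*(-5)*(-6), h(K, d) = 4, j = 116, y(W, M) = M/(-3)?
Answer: 1183/6 ≈ 197.17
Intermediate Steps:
y(W, M) = -M/3 (y(W, M) = M*(-⅓) = -M/3)
B = -180 (B = 30*(-6) = -180)
S(z, A) = -180 + A + z (S(z, A) = (z + A) - 180 = (A + z) - 180 = -180 + A + z)
-11830/S(j, h(-12, y(0, -3))) = -11830/(-180 + 4 + 116) = -11830/(-60) = -11830*(-1/60) = 1183/6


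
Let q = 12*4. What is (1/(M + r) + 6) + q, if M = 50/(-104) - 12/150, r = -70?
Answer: 4952066/91729 ≈ 53.986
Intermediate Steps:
M = -729/1300 (M = 50*(-1/104) - 12*1/150 = -25/52 - 2/25 = -729/1300 ≈ -0.56077)
q = 48
(1/(M + r) + 6) + q = (1/(-729/1300 - 70) + 6) + 48 = (1/(-91729/1300) + 6) + 48 = (-1300/91729 + 6) + 48 = 549074/91729 + 48 = 4952066/91729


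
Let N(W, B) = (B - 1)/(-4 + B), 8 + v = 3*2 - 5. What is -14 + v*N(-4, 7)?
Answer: -28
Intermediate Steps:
v = -7 (v = -8 + (3*2 - 5) = -8 + (6 - 5) = -8 + 1 = -7)
N(W, B) = (-1 + B)/(-4 + B)
-14 + v*N(-4, 7) = -14 - 7*(-1 + 7)/(-4 + 7) = -14 - 7*6/3 = -14 - 7*2 = -14 - 14 = -28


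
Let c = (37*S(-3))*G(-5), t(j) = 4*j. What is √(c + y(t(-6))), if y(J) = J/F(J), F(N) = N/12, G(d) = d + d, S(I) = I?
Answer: √1122 ≈ 33.496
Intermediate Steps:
G(d) = 2*d
F(N) = N/12 (F(N) = N*(1/12) = N/12)
y(J) = 12 (y(J) = J/((J/12)) = J*(12/J) = 12)
c = 1110 (c = (37*(-3))*(2*(-5)) = -111*(-10) = 1110)
√(c + y(t(-6))) = √(1110 + 12) = √1122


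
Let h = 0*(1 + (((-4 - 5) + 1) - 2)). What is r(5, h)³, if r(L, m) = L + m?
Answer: 125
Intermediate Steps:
h = 0 (h = 0*(1 + ((-9 + 1) - 2)) = 0*(1 + (-8 - 2)) = 0*(1 - 10) = 0*(-9) = 0)
r(5, h)³ = (5 + 0)³ = 5³ = 125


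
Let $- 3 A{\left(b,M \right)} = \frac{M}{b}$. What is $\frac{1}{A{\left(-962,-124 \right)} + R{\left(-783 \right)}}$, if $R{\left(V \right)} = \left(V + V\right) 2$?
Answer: $- \frac{1443}{4519538} \approx -0.00031928$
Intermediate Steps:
$A{\left(b,M \right)} = - \frac{M}{3 b}$ ($A{\left(b,M \right)} = - \frac{M \frac{1}{b}}{3} = - \frac{M}{3 b}$)
$R{\left(V \right)} = 4 V$ ($R{\left(V \right)} = 2 V 2 = 4 V$)
$\frac{1}{A{\left(-962,-124 \right)} + R{\left(-783 \right)}} = \frac{1}{\left(- \frac{1}{3}\right) \left(-124\right) \frac{1}{-962} + 4 \left(-783\right)} = \frac{1}{\left(- \frac{1}{3}\right) \left(-124\right) \left(- \frac{1}{962}\right) - 3132} = \frac{1}{- \frac{62}{1443} - 3132} = \frac{1}{- \frac{4519538}{1443}} = - \frac{1443}{4519538}$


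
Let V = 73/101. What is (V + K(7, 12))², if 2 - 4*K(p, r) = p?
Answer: 45369/163216 ≈ 0.27797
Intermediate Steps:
K(p, r) = ½ - p/4
V = 73/101 (V = 73*(1/101) = 73/101 ≈ 0.72277)
(V + K(7, 12))² = (73/101 + (½ - ¼*7))² = (73/101 + (½ - 7/4))² = (73/101 - 5/4)² = (-213/404)² = 45369/163216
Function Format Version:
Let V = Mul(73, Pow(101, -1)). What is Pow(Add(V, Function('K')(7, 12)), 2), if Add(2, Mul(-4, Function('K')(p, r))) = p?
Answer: Rational(45369, 163216) ≈ 0.27797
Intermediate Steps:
Function('K')(p, r) = Add(Rational(1, 2), Mul(Rational(-1, 4), p))
V = Rational(73, 101) (V = Mul(73, Rational(1, 101)) = Rational(73, 101) ≈ 0.72277)
Pow(Add(V, Function('K')(7, 12)), 2) = Pow(Add(Rational(73, 101), Add(Rational(1, 2), Mul(Rational(-1, 4), 7))), 2) = Pow(Add(Rational(73, 101), Add(Rational(1, 2), Rational(-7, 4))), 2) = Pow(Add(Rational(73, 101), Rational(-5, 4)), 2) = Pow(Rational(-213, 404), 2) = Rational(45369, 163216)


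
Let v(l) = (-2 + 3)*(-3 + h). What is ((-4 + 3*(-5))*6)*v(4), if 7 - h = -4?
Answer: -912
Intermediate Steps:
h = 11 (h = 7 - 1*(-4) = 7 + 4 = 11)
v(l) = 8 (v(l) = (-2 + 3)*(-3 + 11) = 1*8 = 8)
((-4 + 3*(-5))*6)*v(4) = ((-4 + 3*(-5))*6)*8 = ((-4 - 15)*6)*8 = -19*6*8 = -114*8 = -912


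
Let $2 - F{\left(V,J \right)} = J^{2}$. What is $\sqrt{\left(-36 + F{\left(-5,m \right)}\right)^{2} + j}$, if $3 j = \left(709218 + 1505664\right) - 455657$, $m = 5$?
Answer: $\frac{2 \sqrt{1327251}}{3} \approx 768.04$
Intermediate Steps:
$F{\left(V,J \right)} = 2 - J^{2}$
$j = \frac{1759225}{3}$ ($j = \frac{\left(709218 + 1505664\right) - 455657}{3} = \frac{2214882 - 455657}{3} = \frac{1}{3} \cdot 1759225 = \frac{1759225}{3} \approx 5.8641 \cdot 10^{5}$)
$\sqrt{\left(-36 + F{\left(-5,m \right)}\right)^{2} + j} = \sqrt{\left(-36 + \left(2 - 5^{2}\right)\right)^{2} + \frac{1759225}{3}} = \sqrt{\left(-36 + \left(2 - 25\right)\right)^{2} + \frac{1759225}{3}} = \sqrt{\left(-36 - 23\right)^{2} + \frac{1759225}{3}} = \sqrt{\left(-59\right)^{2} + \frac{1759225}{3}} = \sqrt{3481 + \frac{1759225}{3}} = \sqrt{\frac{1769668}{3}} = \frac{2 \sqrt{1327251}}{3}$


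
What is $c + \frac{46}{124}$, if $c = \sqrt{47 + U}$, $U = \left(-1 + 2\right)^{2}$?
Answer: $\frac{23}{62} + 4 \sqrt{3} \approx 7.2992$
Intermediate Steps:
$U = 1$ ($U = 1^{2} = 1$)
$c = 4 \sqrt{3}$ ($c = \sqrt{47 + 1} = \sqrt{48} = 4 \sqrt{3} \approx 6.9282$)
$c + \frac{46}{124} = 4 \sqrt{3} + \frac{46}{124} = 4 \sqrt{3} + 46 \cdot \frac{1}{124} = 4 \sqrt{3} + \frac{23}{62} = \frac{23}{62} + 4 \sqrt{3}$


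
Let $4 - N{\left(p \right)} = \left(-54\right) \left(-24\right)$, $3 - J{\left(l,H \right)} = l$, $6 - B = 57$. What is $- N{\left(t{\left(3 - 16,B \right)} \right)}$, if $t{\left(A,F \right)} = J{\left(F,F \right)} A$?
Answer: $1292$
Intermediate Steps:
$B = -51$ ($B = 6 - 57 = -51$)
$J{\left(l,H \right)} = 3 - l$
$t{\left(A,F \right)} = A \left(3 - F\right)$ ($t{\left(A,F \right)} = \left(3 - F\right) A = A \left(3 - F\right)$)
$N{\left(p \right)} = -1292$ ($N{\left(p \right)} = 4 - \left(-54\right) \left(-24\right) = 4 - 1296 = -1292$)
$- N{\left(t{\left(3 - 16,B \right)} \right)} = \left(-1\right) \left(-1292\right) = 1292$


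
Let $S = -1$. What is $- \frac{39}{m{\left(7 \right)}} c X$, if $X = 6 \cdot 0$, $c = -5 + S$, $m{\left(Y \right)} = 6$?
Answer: $0$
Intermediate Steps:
$c = -6$ ($c = -5 - 1 = -6$)
$X = 0$
$- \frac{39}{m{\left(7 \right)}} c X = - \frac{39}{6} \left(-6\right) 0 = \left(-39\right) \frac{1}{6} \left(-6\right) 0 = \left(- \frac{13}{2}\right) \left(-6\right) 0 = 39 \cdot 0 = 0$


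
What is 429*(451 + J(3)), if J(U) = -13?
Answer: 187902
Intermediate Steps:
429*(451 + J(3)) = 429*(451 - 13) = 429*438 = 187902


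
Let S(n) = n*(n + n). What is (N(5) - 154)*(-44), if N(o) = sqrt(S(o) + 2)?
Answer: 6776 - 88*sqrt(13) ≈ 6458.7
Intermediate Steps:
S(n) = 2*n**2 (S(n) = n*(2*n) = 2*n**2)
N(o) = sqrt(2 + 2*o**2) (N(o) = sqrt(2*o**2 + 2) = sqrt(2 + 2*o**2))
(N(5) - 154)*(-44) = (sqrt(2 + 2*5**2) - 154)*(-44) = (sqrt(2 + 2*25) - 154)*(-44) = (sqrt(2 + 50) - 154)*(-44) = (sqrt(52) - 154)*(-44) = (2*sqrt(13) - 154)*(-44) = (-154 + 2*sqrt(13))*(-44) = 6776 - 88*sqrt(13)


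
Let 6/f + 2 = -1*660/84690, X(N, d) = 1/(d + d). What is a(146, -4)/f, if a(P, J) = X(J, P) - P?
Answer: 60408127/1236474 ≈ 48.855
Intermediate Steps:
X(N, d) = 1/(2*d)
a(P, J) = 1/(2*P) - P
f = -8469/2834 (f = 6/(-2 - 1*660/84690) = 6/(-2 - 660*1/84690) = 6/(-2 - 22/2823) = 6/(-5668/2823) = 6*(-2823/5668) = -8469/2834 ≈ -2.9884)
a(146, -4)/f = ((½)/146 - 1*146)/(-8469/2834) = ((½)*(1/146) - 146)*(-2834/8469) = (1/292 - 146)*(-2834/8469) = -42631/292*(-2834/8469) = 60408127/1236474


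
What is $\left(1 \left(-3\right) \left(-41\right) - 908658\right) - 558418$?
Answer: $-1466953$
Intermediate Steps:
$\left(1 \left(-3\right) \left(-41\right) - 908658\right) - 558418 = \left(\left(-3\right) \left(-41\right) - 908658\right) - 558418 = \left(123 - 908658\right) - 558418 = -908535 - 558418 = -1466953$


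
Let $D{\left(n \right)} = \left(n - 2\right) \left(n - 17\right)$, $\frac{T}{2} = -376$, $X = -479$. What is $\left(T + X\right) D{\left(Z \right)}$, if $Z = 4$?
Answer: $32006$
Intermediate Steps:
$T = -752$ ($T = 2 \left(-376\right) = -752$)
$D{\left(n \right)} = \left(-17 + n\right) \left(-2 + n\right)$ ($D{\left(n \right)} = \left(-2 + n\right) \left(-17 + n\right) = \left(-17 + n\right) \left(-2 + n\right)$)
$\left(T + X\right) D{\left(Z \right)} = \left(-752 - 479\right) \left(34 + 4^{2} - 76\right) = - 1231 \left(34 + 16 - 76\right) = \left(-1231\right) \left(-26\right) = 32006$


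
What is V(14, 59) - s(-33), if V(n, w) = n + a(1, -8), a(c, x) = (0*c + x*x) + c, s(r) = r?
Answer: 112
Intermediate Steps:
a(c, x) = c + x² (a(c, x) = (0 + x²) + c = x² + c = c + x²)
V(n, w) = 65 + n (V(n, w) = n + (1 + (-8)²) = n + (1 + 64) = n + 65 = 65 + n)
V(14, 59) - s(-33) = (65 + 14) - 1*(-33) = 79 + 33 = 112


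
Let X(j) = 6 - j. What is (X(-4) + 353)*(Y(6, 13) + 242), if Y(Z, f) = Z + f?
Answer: 94743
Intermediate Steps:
(X(-4) + 353)*(Y(6, 13) + 242) = ((6 - 1*(-4)) + 353)*((6 + 13) + 242) = ((6 + 4) + 353)*(19 + 242) = (10 + 353)*261 = 363*261 = 94743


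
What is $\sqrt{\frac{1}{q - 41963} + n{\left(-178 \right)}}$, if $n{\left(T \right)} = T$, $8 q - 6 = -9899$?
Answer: $\frac{i \sqrt{433874280522}}{49371} \approx 13.342 i$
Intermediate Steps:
$q = - \frac{9893}{8}$ ($q = \frac{3}{4} + \frac{1}{8} \left(-9899\right) = \frac{3}{4} - \frac{9899}{8} = - \frac{9893}{8} \approx -1236.6$)
$\sqrt{\frac{1}{q - 41963} + n{\left(-178 \right)}} = \sqrt{\frac{1}{- \frac{9893}{8} - 41963} - 178} = \sqrt{\frac{1}{- \frac{345597}{8}} - 178} = \sqrt{- \frac{8}{345597} - 178} = \sqrt{- \frac{61516274}{345597}} = \frac{i \sqrt{433874280522}}{49371}$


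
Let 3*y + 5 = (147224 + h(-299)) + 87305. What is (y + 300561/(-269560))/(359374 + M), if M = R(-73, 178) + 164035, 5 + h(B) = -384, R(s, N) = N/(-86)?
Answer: 100512546053/674094622320 ≈ 0.14911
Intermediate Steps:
R(s, N) = -N/86 (R(s, N) = N*(-1/86) = -N/86)
h(B) = -389 (h(B) = -5 - 384 = -389)
y = 78045 (y = -5/3 + ((147224 - 389) + 87305)/3 = -5/3 + (146835 + 87305)/3 = -5/3 + (⅓)*234140 = -5/3 + 234140/3 = 78045)
M = 7053416/43 (M = -1/86*178 + 164035 = -89/43 + 164035 = 7053416/43 ≈ 1.6403e+5)
(y + 300561/(-269560))/(359374 + M) = (78045 + 300561/(-269560))/(359374 + 7053416/43) = (78045 + 300561*(-1/269560))/(22506498/43) = (78045 - 300561/269560)*(43/22506498) = (21037509639/269560)*(43/22506498) = 100512546053/674094622320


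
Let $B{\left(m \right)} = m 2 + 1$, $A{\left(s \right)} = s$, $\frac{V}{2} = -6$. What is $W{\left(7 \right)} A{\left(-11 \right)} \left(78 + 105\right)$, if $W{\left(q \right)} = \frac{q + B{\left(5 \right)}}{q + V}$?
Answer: $\frac{36234}{5} \approx 7246.8$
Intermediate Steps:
$V = -12$ ($V = 2 \left(-6\right) = -12$)
$B{\left(m \right)} = 1 + 2 m$ ($B{\left(m \right)} = 2 m + 1 = 1 + 2 m$)
$W{\left(q \right)} = \frac{11 + q}{-12 + q}$ ($W{\left(q \right)} = \frac{q + \left(1 + 2 \cdot 5\right)}{q - 12} = \frac{q + \left(1 + 10\right)}{-12 + q} = \frac{q + 11}{-12 + q} = \frac{11 + q}{-12 + q}$)
$W{\left(7 \right)} A{\left(-11 \right)} \left(78 + 105\right) = \frac{11 + 7}{-12 + 7} \left(-11\right) \left(78 + 105\right) = \frac{1}{-5} \cdot 18 \left(-11\right) 183 = \left(- \frac{1}{5}\right) 18 \left(-11\right) 183 = \left(- \frac{18}{5}\right) \left(-11\right) 183 = \frac{198}{5} \cdot 183 = \frac{36234}{5}$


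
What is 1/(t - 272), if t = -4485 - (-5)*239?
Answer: -1/3562 ≈ -0.00028074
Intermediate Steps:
t = -3290 (t = -4485 - 1*(-1195) = -4485 + 1195 = -3290)
1/(t - 272) = 1/(-3290 - 272) = 1/(-3562) = -1/3562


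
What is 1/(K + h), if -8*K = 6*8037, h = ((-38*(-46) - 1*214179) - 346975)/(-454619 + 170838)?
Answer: -1135124/6840006067 ≈ -0.00016595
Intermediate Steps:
h = 559406/283781 (h = ((1748 - 214179) - 346975)/(-283781) = (-212431 - 346975)*(-1/283781) = -559406*(-1/283781) = 559406/283781 ≈ 1.9713)
K = -24111/4 (K = -3*8037/4 = -⅛*48222 = -24111/4 ≈ -6027.8)
1/(K + h) = 1/(-24111/4 + 559406/283781) = 1/(-6840006067/1135124) = -1135124/6840006067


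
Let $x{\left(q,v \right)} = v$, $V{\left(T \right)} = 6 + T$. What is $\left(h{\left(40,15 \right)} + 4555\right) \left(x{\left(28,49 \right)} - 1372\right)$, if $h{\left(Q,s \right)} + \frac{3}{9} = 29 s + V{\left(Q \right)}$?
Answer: $-6662187$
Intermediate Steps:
$h{\left(Q,s \right)} = \frac{17}{3} + Q + 29 s$ ($h{\left(Q,s \right)} = - \frac{1}{3} + \left(29 s + \left(6 + Q\right)\right) = - \frac{1}{3} + \left(6 + Q + 29 s\right) = \frac{17}{3} + Q + 29 s$)
$\left(h{\left(40,15 \right)} + 4555\right) \left(x{\left(28,49 \right)} - 1372\right) = \left(\left(\frac{17}{3} + 40 + 29 \cdot 15\right) + 4555\right) \left(49 - 1372\right) = \left(\left(\frac{17}{3} + 40 + 435\right) + 4555\right) \left(-1323\right) = \left(\frac{1442}{3} + 4555\right) \left(-1323\right) = \frac{15107}{3} \left(-1323\right) = -6662187$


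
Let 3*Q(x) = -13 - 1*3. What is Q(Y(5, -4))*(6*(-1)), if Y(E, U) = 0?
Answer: 32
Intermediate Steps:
Q(x) = -16/3 (Q(x) = (-13 - 1*3)/3 = (-13 - 3)/3 = (1/3)*(-16) = -16/3)
Q(Y(5, -4))*(6*(-1)) = -32*(-1) = -16/3*(-6) = 32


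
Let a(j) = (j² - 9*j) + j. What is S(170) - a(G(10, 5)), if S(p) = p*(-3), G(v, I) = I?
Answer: -495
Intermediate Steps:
S(p) = -3*p
a(j) = j² - 8*j
S(170) - a(G(10, 5)) = -3*170 - 5*(-8 + 5) = -510 - 5*(-3) = -510 - 1*(-15) = -510 + 15 = -495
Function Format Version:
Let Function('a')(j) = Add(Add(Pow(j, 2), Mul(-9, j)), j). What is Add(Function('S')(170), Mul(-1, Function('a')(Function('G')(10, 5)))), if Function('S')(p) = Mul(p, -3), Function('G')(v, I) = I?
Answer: -495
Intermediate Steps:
Function('S')(p) = Mul(-3, p)
Function('a')(j) = Add(Pow(j, 2), Mul(-8, j))
Add(Function('S')(170), Mul(-1, Function('a')(Function('G')(10, 5)))) = Add(Mul(-3, 170), Mul(-1, Mul(5, Add(-8, 5)))) = Add(-510, Mul(-1, Mul(5, -3))) = Add(-510, Mul(-1, -15)) = Add(-510, 15) = -495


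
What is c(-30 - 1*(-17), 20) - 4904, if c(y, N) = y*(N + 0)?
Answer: -5164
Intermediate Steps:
c(y, N) = N*y (c(y, N) = y*N = N*y)
c(-30 - 1*(-17), 20) - 4904 = 20*(-30 - 1*(-17)) - 4904 = 20*(-30 + 17) - 4904 = 20*(-13) - 4904 = -260 - 4904 = -5164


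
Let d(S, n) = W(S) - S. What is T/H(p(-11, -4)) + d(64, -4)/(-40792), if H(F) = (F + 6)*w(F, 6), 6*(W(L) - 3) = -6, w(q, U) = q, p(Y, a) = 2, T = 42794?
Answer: 109103365/40792 ≈ 2674.6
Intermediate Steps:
W(L) = 2 (W(L) = 3 + (⅙)*(-6) = 3 - 1 = 2)
d(S, n) = 2 - S
H(F) = F*(6 + F) (H(F) = (F + 6)*F = (6 + F)*F = F*(6 + F))
T/H(p(-11, -4)) + d(64, -4)/(-40792) = 42794/((2*(6 + 2))) + (2 - 1*64)/(-40792) = 42794/((2*8)) + (2 - 64)*(-1/40792) = 42794/16 - 62*(-1/40792) = 42794*(1/16) + 31/20396 = 21397/8 + 31/20396 = 109103365/40792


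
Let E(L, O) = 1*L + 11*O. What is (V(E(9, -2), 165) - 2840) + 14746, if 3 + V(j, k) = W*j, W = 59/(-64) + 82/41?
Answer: 760895/64 ≈ 11889.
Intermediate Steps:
W = 69/64 (W = 59*(-1/64) + 82*(1/41) = -59/64 + 2 = 69/64 ≈ 1.0781)
E(L, O) = L + 11*O
V(j, k) = -3 + 69*j/64
(V(E(9, -2), 165) - 2840) + 14746 = ((-3 + 69*(9 + 11*(-2))/64) - 2840) + 14746 = ((-3 + 69*(9 - 22)/64) - 2840) + 14746 = ((-3 + (69/64)*(-13)) - 2840) + 14746 = ((-3 - 897/64) - 2840) + 14746 = (-1089/64 - 2840) + 14746 = -182849/64 + 14746 = 760895/64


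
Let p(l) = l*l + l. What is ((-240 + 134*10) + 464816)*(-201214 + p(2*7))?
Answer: -93650979664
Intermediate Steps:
p(l) = l + l**2 (p(l) = l**2 + l = l + l**2)
((-240 + 134*10) + 464816)*(-201214 + p(2*7)) = ((-240 + 134*10) + 464816)*(-201214 + (2*7)*(1 + 2*7)) = ((-240 + 1340) + 464816)*(-201214 + 14*(1 + 14)) = (1100 + 464816)*(-201214 + 14*15) = 465916*(-201214 + 210) = 465916*(-201004) = -93650979664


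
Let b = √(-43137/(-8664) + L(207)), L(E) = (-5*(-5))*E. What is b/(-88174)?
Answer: -√29919558/6701224 ≈ -0.00081625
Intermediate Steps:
L(E) = 25*E
b = √29919558/76 (b = √(-43137/(-8664) + 25*207) = √(-43137*(-1/8664) + 5175) = √(14379/2888 + 5175) = √(14959779/2888) = √29919558/76 ≈ 71.972)
b/(-88174) = (√29919558/76)/(-88174) = (√29919558/76)*(-1/88174) = -√29919558/6701224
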